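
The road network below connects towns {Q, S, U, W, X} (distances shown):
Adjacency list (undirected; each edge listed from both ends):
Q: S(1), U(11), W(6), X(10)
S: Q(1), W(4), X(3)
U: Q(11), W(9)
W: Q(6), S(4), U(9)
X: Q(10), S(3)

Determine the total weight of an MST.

Grow the tree from U using Prim:
Step 1: cheapest edge leaving the tree is U-W (9); add W.
Step 2: cheapest edge leaving the tree is S-W (4); add S.
Step 3: cheapest edge leaving the tree is Q-S (1); add Q.
Step 4: cheapest edge leaving the tree is S-X (3); add X.
MST edges: U-W, S-W, Q-S, S-X; total weight 9+4+1+3 = 17.

17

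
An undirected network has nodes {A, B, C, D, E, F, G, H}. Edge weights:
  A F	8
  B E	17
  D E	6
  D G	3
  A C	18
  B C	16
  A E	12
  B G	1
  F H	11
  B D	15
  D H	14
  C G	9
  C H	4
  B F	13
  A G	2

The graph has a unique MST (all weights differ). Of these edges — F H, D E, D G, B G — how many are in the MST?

Kruskal's algorithm — process edges by increasing weight (ties by edge label):
B G (1): add — endpoints in different components.
A G (2): add — endpoints in different components.
D G (3): add — endpoints in different components.
C H (4): add — endpoints in different components.
D E (6): add — endpoints in different components.
A F (8): add — endpoints in different components.
C G (9): add — endpoints in different components.
MST edge set: {B G, A G, D G, C H, D E, A F, C G}.
Of the listed edges, {D E, D G, B G} are in the MST → 3.

3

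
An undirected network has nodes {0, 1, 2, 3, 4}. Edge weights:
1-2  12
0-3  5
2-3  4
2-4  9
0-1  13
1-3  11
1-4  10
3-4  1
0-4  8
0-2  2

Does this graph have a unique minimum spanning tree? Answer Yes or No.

Yes

Kruskal's algorithm — process edges by increasing weight (ties by edge label):
3-4 (1): add — endpoints in different components.
0-2 (2): add — endpoints in different components.
2-3 (4): add — endpoints in different components.
0-3 (5): skip — 0 and 3 already connected.
0-4 (8): skip — 0 and 4 already connected.
2-4 (9): skip — 2 and 4 already connected.
1-4 (10): add — endpoints in different components.
Every non-tree edge has weight strictly greater than the heaviest edge on the tree path between its endpoints, so the MST is unique.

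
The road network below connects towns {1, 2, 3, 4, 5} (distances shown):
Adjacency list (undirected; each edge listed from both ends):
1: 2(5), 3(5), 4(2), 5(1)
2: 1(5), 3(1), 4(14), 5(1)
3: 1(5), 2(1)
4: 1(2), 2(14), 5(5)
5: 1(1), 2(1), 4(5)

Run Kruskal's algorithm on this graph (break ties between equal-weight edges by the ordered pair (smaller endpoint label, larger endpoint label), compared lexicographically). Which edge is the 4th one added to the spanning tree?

Kruskal: consider edges lightest-first.
1—5 (1): add — endpoints in different components.
2—3 (1): add — endpoints in different components.
2—5 (1): add — endpoints in different components.
1—4 (2): add — endpoints in different components.
The 4th edge added is 1—4.

1-4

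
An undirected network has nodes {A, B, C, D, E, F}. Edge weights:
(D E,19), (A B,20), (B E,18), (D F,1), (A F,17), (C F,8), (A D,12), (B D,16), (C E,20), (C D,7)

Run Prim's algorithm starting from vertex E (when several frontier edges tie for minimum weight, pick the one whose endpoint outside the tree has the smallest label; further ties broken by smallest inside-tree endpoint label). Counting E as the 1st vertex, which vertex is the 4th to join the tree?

F

Grow the tree from E using Prim:
Step 1: cheapest edge leaving the tree is B E (18); add B.
Step 2: cheapest edge leaving the tree is B D (16); add D.
Step 3: cheapest edge leaving the tree is D F (1); add F.
Step 4: cheapest edge leaving the tree is C D (7); add C.
Step 5: cheapest edge leaving the tree is A D (12); add A.
Vertex order: E, B, D, F, C, A. The 4th vertex is F.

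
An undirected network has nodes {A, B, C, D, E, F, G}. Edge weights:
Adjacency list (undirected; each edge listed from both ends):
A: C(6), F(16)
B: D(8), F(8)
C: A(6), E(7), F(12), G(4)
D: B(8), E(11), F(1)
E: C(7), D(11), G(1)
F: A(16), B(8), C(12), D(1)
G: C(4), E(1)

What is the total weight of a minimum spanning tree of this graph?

Prim, starting at A.
Step 1: cheapest edge leaving the tree is A-C (6); add C.
Step 2: cheapest edge leaving the tree is C-G (4); add G.
Step 3: cheapest edge leaving the tree is E-G (1); add E.
Step 4: cheapest edge leaving the tree is D-E (11); add D.
Step 5: cheapest edge leaving the tree is D-F (1); add F.
Step 6: cheapest edge leaving the tree is B-D (8); add B.
MST edges: A-C, C-G, E-G, D-E, D-F, B-D; total weight 6+4+1+11+1+8 = 31.

31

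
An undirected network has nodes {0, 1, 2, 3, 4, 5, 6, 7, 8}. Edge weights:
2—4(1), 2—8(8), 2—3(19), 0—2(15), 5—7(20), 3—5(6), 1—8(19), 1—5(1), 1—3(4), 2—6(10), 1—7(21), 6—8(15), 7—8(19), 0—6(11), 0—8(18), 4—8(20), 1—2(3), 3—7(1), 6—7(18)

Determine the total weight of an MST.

39

Sort edges by weight, then run Kruskal:
1—5 (1): add — endpoints in different components.
2—4 (1): add — endpoints in different components.
3—7 (1): add — endpoints in different components.
1—2 (3): add — endpoints in different components.
1—3 (4): add — endpoints in different components.
3—5 (6): skip — 3 and 5 already connected.
2—8 (8): add — endpoints in different components.
2—6 (10): add — endpoints in different components.
0—6 (11): add — endpoints in different components.
MST edges: 1—5, 2—4, 3—7, 1—2, 1—3, 2—8, 2—6, 0—6; total weight 1+1+1+3+4+8+10+11 = 39.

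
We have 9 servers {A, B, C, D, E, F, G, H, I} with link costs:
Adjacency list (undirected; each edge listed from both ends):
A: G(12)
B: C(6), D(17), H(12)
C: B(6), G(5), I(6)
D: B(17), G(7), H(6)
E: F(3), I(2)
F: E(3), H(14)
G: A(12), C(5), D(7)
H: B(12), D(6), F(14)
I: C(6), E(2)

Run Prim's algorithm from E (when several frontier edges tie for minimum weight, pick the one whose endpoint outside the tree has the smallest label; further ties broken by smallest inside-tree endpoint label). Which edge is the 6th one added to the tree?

Prim, starting at E.
Step 1: cheapest edge leaving the tree is E–I (2); add I.
Step 2: cheapest edge leaving the tree is E–F (3); add F.
Step 3: cheapest edge leaving the tree is C–I (6); add C.
Step 4: cheapest edge leaving the tree is C–G (5); add G.
Step 5: cheapest edge leaving the tree is B–C (6); add B.
Step 6: cheapest edge leaving the tree is D–G (7); add D.
Step 7: cheapest edge leaving the tree is D–H (6); add H.
Step 8: cheapest edge leaving the tree is A–G (12); add A.
The 6th edge added is D–G.

D-G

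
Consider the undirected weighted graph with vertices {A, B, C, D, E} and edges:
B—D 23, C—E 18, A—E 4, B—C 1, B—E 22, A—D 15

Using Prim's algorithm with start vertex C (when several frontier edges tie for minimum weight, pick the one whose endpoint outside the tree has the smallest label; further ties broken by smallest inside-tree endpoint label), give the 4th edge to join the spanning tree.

Prim, starting at C.
Step 1: cheapest edge leaving the tree is B—C (1); add B.
Step 2: cheapest edge leaving the tree is C—E (18); add E.
Step 3: cheapest edge leaving the tree is A—E (4); add A.
Step 4: cheapest edge leaving the tree is A—D (15); add D.
The 4th edge added is A—D.

A-D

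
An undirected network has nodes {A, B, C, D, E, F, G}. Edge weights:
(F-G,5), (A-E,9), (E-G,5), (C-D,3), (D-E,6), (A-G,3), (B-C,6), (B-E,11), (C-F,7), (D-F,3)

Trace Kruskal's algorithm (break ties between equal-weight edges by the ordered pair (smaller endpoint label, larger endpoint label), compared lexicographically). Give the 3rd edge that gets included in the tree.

D-F

Kruskal's algorithm — process edges by increasing weight (ties by edge label):
A-G (3): add — endpoints in different components.
C-D (3): add — endpoints in different components.
D-F (3): add — endpoints in different components.
E-G (5): add — endpoints in different components.
F-G (5): add — endpoints in different components.
B-C (6): add — endpoints in different components.
The 3rd edge added is D-F.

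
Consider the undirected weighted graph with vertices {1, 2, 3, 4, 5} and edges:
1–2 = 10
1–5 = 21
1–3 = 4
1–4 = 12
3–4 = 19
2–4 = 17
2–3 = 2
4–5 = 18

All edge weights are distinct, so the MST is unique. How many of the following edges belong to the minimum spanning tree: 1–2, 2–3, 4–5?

Sort edges by weight, then run Kruskal:
2–3 (2): add. Components now {1} {2,3} {4} {5}
1–3 (4): add. Components now {1,2,3} {4} {5}
1–2 (10): skip — 1 and 2 already connected.
1–4 (12): add. Components now {1,2,3,4} {5}
2–4 (17): skip — 2 and 4 already connected.
4–5 (18): add. Components now {1,2,3,4,5}
MST edge set: {2–3, 1–3, 1–4, 4–5}.
Of the listed edges, {2–3, 4–5} are in the MST → 2.

2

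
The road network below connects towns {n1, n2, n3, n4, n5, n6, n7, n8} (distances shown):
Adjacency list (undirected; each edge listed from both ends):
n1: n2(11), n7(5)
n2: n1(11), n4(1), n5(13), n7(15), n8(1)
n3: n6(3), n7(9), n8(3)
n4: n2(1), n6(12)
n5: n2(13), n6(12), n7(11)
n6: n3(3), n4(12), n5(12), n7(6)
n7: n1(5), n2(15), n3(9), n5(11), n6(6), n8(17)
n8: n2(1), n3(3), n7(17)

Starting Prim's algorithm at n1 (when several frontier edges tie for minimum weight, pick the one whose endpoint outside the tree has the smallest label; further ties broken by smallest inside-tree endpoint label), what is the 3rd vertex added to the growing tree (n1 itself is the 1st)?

n6

Prim, starting at n1.
Step 1: frontier [n1—n7 5, n1—n2 11] → take n1—n7 (5); add n7.
Step 2: frontier [n1—n2 11, n6—n7 6, n3—n7 9, n5—n7 11, n2—n7 15, n7—n8 17] → take n6—n7 (6); add n6.
Step 3: frontier [n1—n2 11, n3—n6 3, n4—n6 12, n5—n6 12, n3—n7 9, n5—n7 11, n2—n7 15, n7—n8 17] → take n3—n6 (3); add n3.
Step 4: frontier [n1—n2 11, n3—n8 3, n4—n6 12, n5—n6 12, n5—n7 11, n2—n7 15, n7—n8 17] → take n3—n8 (3); add n8.
Step 5: frontier [n1—n2 11, n4—n6 12, n5—n6 12, n5—n7 11, n2—n7 15, n2—n8 1] → take n2—n8 (1); add n2.
Step 6: frontier [n2—n4 1, n2—n5 13, n4—n6 12, n5—n6 12, n5—n7 11] → take n2—n4 (1); add n4.
Step 7: frontier [n2—n5 13, n5—n6 12, n5—n7 11] → take n5—n7 (11); add n5.
Vertex order: n1, n7, n6, n3, n8, n2, n4, n5. The 3rd vertex is n6.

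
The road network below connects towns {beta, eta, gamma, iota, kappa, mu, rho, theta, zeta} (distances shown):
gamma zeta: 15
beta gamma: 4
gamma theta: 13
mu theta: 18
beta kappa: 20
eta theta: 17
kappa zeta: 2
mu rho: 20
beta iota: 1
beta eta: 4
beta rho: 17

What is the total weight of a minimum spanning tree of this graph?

74

Kruskal's algorithm — process edges by increasing weight (ties by edge label):
beta iota (1): add — endpoints in different components.
kappa zeta (2): add — endpoints in different components.
beta eta (4): add — endpoints in different components.
beta gamma (4): add — endpoints in different components.
gamma theta (13): add — endpoints in different components.
gamma zeta (15): add — endpoints in different components.
beta rho (17): add — endpoints in different components.
eta theta (17): skip — theta and eta already connected.
mu theta (18): add — endpoints in different components.
MST edges: beta iota, kappa zeta, beta eta, beta gamma, gamma theta, gamma zeta, beta rho, mu theta; total weight 1+2+4+4+13+15+17+18 = 74.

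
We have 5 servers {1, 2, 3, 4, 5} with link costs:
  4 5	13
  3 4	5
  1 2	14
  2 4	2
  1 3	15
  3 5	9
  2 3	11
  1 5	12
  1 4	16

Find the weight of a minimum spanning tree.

28

Sort edges by weight, then run Kruskal:
2 4 (2): add. Components now {1} {2,4} {3} {5}
3 4 (5): add. Components now {1} {2,3,4} {5}
3 5 (9): add. Components now {1} {2,3,4,5}
2 3 (11): skip — 2 and 3 already connected.
1 5 (12): add. Components now {1,2,3,4,5}
MST edges: 2 4, 3 4, 3 5, 1 5; total weight 2+5+9+12 = 28.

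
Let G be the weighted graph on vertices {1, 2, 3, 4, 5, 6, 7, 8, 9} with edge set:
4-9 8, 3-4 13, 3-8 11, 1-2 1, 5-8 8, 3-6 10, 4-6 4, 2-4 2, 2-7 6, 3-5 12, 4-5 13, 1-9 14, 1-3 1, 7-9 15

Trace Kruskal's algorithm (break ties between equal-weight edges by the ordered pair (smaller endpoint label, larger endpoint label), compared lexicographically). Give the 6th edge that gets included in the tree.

4-9

Sort edges by weight, then run Kruskal:
1-2 (1): add — endpoints in different components.
1-3 (1): add — endpoints in different components.
2-4 (2): add — endpoints in different components.
4-6 (4): add — endpoints in different components.
2-7 (6): add — endpoints in different components.
4-9 (8): add — endpoints in different components.
5-8 (8): add — endpoints in different components.
3-6 (10): skip — 3 and 6 already connected.
3-8 (11): add — endpoints in different components.
The 6th edge added is 4-9.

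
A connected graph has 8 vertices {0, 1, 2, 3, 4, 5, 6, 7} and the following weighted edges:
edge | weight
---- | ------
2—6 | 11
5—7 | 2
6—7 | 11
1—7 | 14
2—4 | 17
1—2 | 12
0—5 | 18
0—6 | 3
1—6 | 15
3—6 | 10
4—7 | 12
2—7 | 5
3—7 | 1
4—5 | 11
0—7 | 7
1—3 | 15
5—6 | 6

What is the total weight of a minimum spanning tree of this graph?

Prim, starting at 6.
Step 1: cheapest edge leaving the tree is 0—6 (3); add 0.
Step 2: cheapest edge leaving the tree is 5—6 (6); add 5.
Step 3: cheapest edge leaving the tree is 5—7 (2); add 7.
Step 4: cheapest edge leaving the tree is 3—7 (1); add 3.
Step 5: cheapest edge leaving the tree is 2—7 (5); add 2.
Step 6: cheapest edge leaving the tree is 4—5 (11); add 4.
Step 7: cheapest edge leaving the tree is 1—2 (12); add 1.
MST edges: 0—6, 5—6, 5—7, 3—7, 2—7, 4—5, 1—2; total weight 3+6+2+1+5+11+12 = 40.

40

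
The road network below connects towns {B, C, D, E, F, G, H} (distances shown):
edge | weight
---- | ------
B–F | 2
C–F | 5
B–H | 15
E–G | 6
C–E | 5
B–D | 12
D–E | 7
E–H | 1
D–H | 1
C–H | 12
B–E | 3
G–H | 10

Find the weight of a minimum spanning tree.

Kruskal's algorithm — process edges by increasing weight (ties by edge label):
D–H (1): add. Components now {B} {C} {D,H} {E} {F} {G}
E–H (1): add. Components now {B} {C} {D,E,H} {F} {G}
B–F (2): add. Components now {B,F} {C} {D,E,H} {G}
B–E (3): add. Components now {B,D,E,F,H} {C} {G}
C–E (5): add. Components now {B,C,D,E,F,H} {G}
C–F (5): skip — C and F already connected.
E–G (6): add. Components now {B,C,D,E,F,G,H}
MST edges: D–H, E–H, B–F, B–E, C–E, E–G; total weight 1+1+2+3+5+6 = 18.

18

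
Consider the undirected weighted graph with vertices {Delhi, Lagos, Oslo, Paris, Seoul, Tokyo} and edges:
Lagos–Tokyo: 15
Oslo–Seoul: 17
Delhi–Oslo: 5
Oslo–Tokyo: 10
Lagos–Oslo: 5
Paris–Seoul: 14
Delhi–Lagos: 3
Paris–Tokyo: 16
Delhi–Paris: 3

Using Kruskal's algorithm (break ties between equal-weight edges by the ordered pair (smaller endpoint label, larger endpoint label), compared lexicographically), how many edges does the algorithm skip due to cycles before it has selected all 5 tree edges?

1

Kruskal: consider edges lightest-first.
Delhi–Lagos (3): add. Components now {Tokyo} {Seoul} {Oslo} {Delhi,Lagos} {Paris}
Delhi–Paris (3): add. Components now {Tokyo} {Seoul} {Oslo} {Delhi,Lagos,Paris}
Delhi–Oslo (5): add. Components now {Tokyo} {Seoul} {Delhi,Lagos,Oslo,Paris}
Lagos–Oslo (5): skip — Oslo and Lagos already connected.
Oslo–Tokyo (10): add. Components now {Delhi,Lagos,Oslo,Paris,Tokyo} {Seoul}
Paris–Seoul (14): add. Components now {Delhi,Lagos,Oslo,Paris,Seoul,Tokyo}
Edges rejected before the tree was complete: 1.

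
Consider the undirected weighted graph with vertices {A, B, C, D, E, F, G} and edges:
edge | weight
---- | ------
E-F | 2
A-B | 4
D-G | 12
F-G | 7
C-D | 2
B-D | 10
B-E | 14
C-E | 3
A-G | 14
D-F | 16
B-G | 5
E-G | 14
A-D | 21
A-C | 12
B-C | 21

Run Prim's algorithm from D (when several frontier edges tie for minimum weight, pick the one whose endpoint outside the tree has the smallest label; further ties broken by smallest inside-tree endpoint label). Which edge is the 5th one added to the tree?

Grow the tree from D using Prim:
Step 1: cheapest edge leaving the tree is C-D (2); add C.
Step 2: cheapest edge leaving the tree is C-E (3); add E.
Step 3: cheapest edge leaving the tree is E-F (2); add F.
Step 4: cheapest edge leaving the tree is F-G (7); add G.
Step 5: cheapest edge leaving the tree is B-G (5); add B.
Step 6: cheapest edge leaving the tree is A-B (4); add A.
The 5th edge added is B-G.

B-G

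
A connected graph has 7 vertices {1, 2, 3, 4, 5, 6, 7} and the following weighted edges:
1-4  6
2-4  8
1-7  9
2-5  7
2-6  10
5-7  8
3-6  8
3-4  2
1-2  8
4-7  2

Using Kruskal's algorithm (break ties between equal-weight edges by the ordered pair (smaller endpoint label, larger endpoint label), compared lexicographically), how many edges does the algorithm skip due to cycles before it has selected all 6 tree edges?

1

Kruskal's algorithm — process edges by increasing weight (ties by edge label):
3-4 (2): add. Components now {1} {2} {3,4} {5} {6} {7}
4-7 (2): add. Components now {1} {2} {3,4,7} {5} {6}
1-4 (6): add. Components now {1,3,4,7} {2} {5} {6}
2-5 (7): add. Components now {1,3,4,7} {2,5} {6}
1-2 (8): add. Components now {1,2,3,4,5,7} {6}
2-4 (8): skip — 2 and 4 already connected.
3-6 (8): add. Components now {1,2,3,4,5,6,7}
Edges rejected before the tree was complete: 1.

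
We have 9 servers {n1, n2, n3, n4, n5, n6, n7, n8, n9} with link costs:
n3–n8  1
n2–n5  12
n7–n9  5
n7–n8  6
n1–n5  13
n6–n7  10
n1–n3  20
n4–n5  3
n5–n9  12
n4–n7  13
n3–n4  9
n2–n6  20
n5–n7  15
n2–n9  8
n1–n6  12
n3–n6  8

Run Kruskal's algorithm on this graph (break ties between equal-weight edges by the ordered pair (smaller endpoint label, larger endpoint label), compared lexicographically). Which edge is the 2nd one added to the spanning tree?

Kruskal: consider edges lightest-first.
n3–n8 (1): add — endpoints in different components.
n4–n5 (3): add — endpoints in different components.
n7–n9 (5): add — endpoints in different components.
n7–n8 (6): add — endpoints in different components.
n2–n9 (8): add — endpoints in different components.
n3–n6 (8): add — endpoints in different components.
n3–n4 (9): add — endpoints in different components.
n6–n7 (10): skip — n7 and n6 already connected.
n1–n6 (12): add — endpoints in different components.
The 2nd edge added is n4–n5.

n4-n5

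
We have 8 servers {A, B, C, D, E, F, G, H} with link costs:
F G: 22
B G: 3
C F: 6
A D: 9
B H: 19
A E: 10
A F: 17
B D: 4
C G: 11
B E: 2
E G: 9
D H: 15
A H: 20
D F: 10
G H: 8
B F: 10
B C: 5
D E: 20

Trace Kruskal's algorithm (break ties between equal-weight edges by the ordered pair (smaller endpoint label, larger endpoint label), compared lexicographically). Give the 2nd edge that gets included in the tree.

Kruskal: consider edges lightest-first.
B E (2): add — endpoints in different components.
B G (3): add — endpoints in different components.
B D (4): add — endpoints in different components.
B C (5): add — endpoints in different components.
C F (6): add — endpoints in different components.
G H (8): add — endpoints in different components.
A D (9): add — endpoints in different components.
The 2nd edge added is B G.

B-G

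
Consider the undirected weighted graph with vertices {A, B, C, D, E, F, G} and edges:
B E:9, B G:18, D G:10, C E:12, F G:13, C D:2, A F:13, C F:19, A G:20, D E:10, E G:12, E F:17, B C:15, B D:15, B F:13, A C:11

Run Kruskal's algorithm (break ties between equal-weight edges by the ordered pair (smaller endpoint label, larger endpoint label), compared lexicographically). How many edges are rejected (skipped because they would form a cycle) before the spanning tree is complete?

Kruskal's algorithm — process edges by increasing weight (ties by edge label):
C D (2): add — endpoints in different components.
B E (9): add — endpoints in different components.
D E (10): add — endpoints in different components.
D G (10): add — endpoints in different components.
A C (11): add — endpoints in different components.
C E (12): skip — C and E already connected.
E G (12): skip — E and G already connected.
A F (13): add — endpoints in different components.
Edges rejected before the tree was complete: 2.

2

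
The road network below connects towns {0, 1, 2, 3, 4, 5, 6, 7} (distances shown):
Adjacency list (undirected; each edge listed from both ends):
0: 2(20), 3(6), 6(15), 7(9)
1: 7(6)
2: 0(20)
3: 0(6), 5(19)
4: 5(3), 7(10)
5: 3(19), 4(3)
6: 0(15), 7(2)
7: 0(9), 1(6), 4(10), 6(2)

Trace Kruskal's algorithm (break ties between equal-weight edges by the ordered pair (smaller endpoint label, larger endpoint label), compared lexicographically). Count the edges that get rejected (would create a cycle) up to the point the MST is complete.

2

Kruskal's algorithm — process edges by increasing weight (ties by edge label):
6–7 (2): add — endpoints in different components.
4–5 (3): add — endpoints in different components.
0–3 (6): add — endpoints in different components.
1–7 (6): add — endpoints in different components.
0–7 (9): add — endpoints in different components.
4–7 (10): add — endpoints in different components.
0–6 (15): skip — 0 and 6 already connected.
3–5 (19): skip — 3 and 5 already connected.
0–2 (20): add — endpoints in different components.
Edges rejected before the tree was complete: 2.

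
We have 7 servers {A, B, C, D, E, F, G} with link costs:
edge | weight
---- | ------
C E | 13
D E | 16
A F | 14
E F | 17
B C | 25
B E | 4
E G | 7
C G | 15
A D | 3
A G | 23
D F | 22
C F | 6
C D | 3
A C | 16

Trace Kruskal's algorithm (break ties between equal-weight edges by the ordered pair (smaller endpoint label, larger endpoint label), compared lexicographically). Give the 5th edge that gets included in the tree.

Kruskal's algorithm — process edges by increasing weight (ties by edge label):
A D (3): add. Components now {A,D} {B} {C} {E} {F} {G}
C D (3): add. Components now {A,C,D} {B} {E} {F} {G}
B E (4): add. Components now {A,C,D} {B,E} {F} {G}
C F (6): add. Components now {A,C,D,F} {B,E} {G}
E G (7): add. Components now {A,C,D,F} {B,E,G}
C E (13): add. Components now {A,B,C,D,E,F,G}
The 5th edge added is E G.

E-G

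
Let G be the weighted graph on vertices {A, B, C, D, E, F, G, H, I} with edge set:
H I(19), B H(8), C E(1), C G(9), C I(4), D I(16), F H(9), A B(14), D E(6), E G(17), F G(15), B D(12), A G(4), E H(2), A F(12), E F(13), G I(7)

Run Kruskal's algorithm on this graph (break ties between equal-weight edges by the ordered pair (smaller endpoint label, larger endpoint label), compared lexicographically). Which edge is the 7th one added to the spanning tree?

Kruskal's algorithm — process edges by increasing weight (ties by edge label):
C E (1): add — endpoints in different components.
E H (2): add — endpoints in different components.
A G (4): add — endpoints in different components.
C I (4): add — endpoints in different components.
D E (6): add — endpoints in different components.
G I (7): add — endpoints in different components.
B H (8): add — endpoints in different components.
C G (9): skip — C and G already connected.
F H (9): add — endpoints in different components.
The 7th edge added is B H.

B-H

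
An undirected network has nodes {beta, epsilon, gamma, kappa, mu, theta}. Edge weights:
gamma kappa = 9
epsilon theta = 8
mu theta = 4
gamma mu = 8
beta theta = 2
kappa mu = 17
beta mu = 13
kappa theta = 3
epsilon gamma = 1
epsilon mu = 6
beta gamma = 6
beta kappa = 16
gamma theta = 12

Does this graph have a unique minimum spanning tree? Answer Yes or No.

Kruskal's algorithm — process edges by increasing weight (ties by edge label):
epsilon gamma (1): add. Components now {kappa} {beta} {epsilon,gamma} {theta} {mu}
beta theta (2): add. Components now {kappa} {beta,theta} {epsilon,gamma} {mu}
kappa theta (3): add. Components now {beta,kappa,theta} {epsilon,gamma} {mu}
mu theta (4): add. Components now {beta,kappa,mu,theta} {epsilon,gamma}
beta gamma (6): add. Components now {beta,epsilon,gamma,kappa,mu,theta}
Non-tree edge epsilon mu has weight 6, equal to the heaviest edge on its tree cycle — swapping gives another MST of the same weight. Not unique.

No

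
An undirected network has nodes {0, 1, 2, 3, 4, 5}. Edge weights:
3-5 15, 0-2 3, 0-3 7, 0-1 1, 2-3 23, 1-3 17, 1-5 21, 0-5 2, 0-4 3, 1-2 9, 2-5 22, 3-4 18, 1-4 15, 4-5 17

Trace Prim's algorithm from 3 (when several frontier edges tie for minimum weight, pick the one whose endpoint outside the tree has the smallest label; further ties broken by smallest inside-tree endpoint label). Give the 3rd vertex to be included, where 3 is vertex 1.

1

Prim, starting at 3.
Step 1: frontier [0-3 7, 3-5 15, 1-3 17, 3-4 18, 2-3 23] → take 0-3 (7); add 0.
Step 2: frontier [0-1 1, 0-5 2, 0-2 3, 0-4 3, 3-5 15, 1-3 17, 3-4 18, 2-3 23] → take 0-1 (1); add 1.
Step 3: frontier [0-5 2, 0-2 3, 0-4 3, 1-2 9, 1-4 15, 1-5 21, 3-5 15, 3-4 18, 2-3 23] → take 0-5 (2); add 5.
Step 4: frontier [0-2 3, 0-4 3, 1-2 9, 1-4 15, 3-4 18, 2-3 23, 4-5 17, 2-5 22] → take 0-2 (3); add 2.
Step 5: frontier [0-4 3, 1-4 15, 3-4 18, 4-5 17] → take 0-4 (3); add 4.
Vertex order: 3, 0, 1, 5, 2, 4. The 3rd vertex is 1.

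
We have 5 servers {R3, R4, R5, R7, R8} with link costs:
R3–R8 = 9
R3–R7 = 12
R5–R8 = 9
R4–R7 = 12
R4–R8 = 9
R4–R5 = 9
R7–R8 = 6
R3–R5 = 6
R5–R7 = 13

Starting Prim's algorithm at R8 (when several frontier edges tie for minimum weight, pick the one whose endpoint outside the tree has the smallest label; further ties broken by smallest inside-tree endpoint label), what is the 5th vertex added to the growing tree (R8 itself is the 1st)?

Grow the tree from R8 using Prim:
Step 1: cheapest edge leaving the tree is R7–R8 (6); add R7.
Step 2: cheapest edge leaving the tree is R3–R8 (9); add R3.
Step 3: cheapest edge leaving the tree is R3–R5 (6); add R5.
Step 4: cheapest edge leaving the tree is R4–R5 (9); add R4.
Vertex order: R8, R7, R3, R5, R4. The 5th vertex is R4.

R4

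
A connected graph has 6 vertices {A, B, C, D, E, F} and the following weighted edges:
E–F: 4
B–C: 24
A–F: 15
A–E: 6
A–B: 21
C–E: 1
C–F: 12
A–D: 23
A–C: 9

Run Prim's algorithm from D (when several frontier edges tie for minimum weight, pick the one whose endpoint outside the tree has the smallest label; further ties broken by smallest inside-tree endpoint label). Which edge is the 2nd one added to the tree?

Grow the tree from D using Prim:
Step 1: cheapest edge leaving the tree is A–D (23); add A.
Step 2: cheapest edge leaving the tree is A–E (6); add E.
Step 3: cheapest edge leaving the tree is C–E (1); add C.
Step 4: cheapest edge leaving the tree is E–F (4); add F.
Step 5: cheapest edge leaving the tree is A–B (21); add B.
The 2nd edge added is A–E.

A-E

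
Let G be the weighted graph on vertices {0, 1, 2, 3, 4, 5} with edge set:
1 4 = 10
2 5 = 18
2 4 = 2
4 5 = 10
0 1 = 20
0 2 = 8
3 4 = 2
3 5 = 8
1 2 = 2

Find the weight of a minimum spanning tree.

22

Kruskal's algorithm — process edges by increasing weight (ties by edge label):
1 2 (2): add. Components now {0} {1,2} {3} {4} {5}
2 4 (2): add. Components now {0} {1,2,4} {3} {5}
3 4 (2): add. Components now {0} {1,2,3,4} {5}
0 2 (8): add. Components now {0,1,2,3,4} {5}
3 5 (8): add. Components now {0,1,2,3,4,5}
MST edges: 1 2, 2 4, 3 4, 0 2, 3 5; total weight 2+2+2+8+8 = 22.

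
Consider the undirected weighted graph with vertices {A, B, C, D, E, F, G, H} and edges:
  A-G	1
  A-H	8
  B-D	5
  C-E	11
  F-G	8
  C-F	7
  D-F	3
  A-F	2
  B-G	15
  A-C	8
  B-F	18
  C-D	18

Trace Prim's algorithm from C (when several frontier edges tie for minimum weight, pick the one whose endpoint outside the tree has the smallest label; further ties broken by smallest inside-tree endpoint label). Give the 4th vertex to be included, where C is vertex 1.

Prim, starting at C.
Step 1: cheapest edge leaving the tree is C-F (7); add F.
Step 2: cheapest edge leaving the tree is A-F (2); add A.
Step 3: cheapest edge leaving the tree is A-G (1); add G.
Step 4: cheapest edge leaving the tree is D-F (3); add D.
Step 5: cheapest edge leaving the tree is B-D (5); add B.
Step 6: cheapest edge leaving the tree is A-H (8); add H.
Step 7: cheapest edge leaving the tree is C-E (11); add E.
Vertex order: C, F, A, G, D, B, H, E. The 4th vertex is G.

G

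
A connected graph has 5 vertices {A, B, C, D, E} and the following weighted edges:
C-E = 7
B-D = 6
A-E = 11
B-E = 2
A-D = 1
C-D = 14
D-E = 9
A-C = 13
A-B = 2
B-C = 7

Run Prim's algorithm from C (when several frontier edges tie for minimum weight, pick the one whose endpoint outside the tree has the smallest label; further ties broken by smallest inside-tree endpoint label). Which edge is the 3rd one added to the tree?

Prim, starting at C.
Step 1: frontier [B-C 7, C-E 7, A-C 13, C-D 14] → take B-C (7); add B.
Step 2: frontier [A-B 2, B-E 2, B-D 6, C-E 7, A-C 13, C-D 14] → take A-B (2); add A.
Step 3: frontier [A-D 1, A-E 11, B-E 2, B-D 6, C-E 7, C-D 14] → take A-D (1); add D.
Step 4: frontier [A-E 11, B-E 2, C-E 7, D-E 9] → take B-E (2); add E.
The 3rd edge added is A-D.

A-D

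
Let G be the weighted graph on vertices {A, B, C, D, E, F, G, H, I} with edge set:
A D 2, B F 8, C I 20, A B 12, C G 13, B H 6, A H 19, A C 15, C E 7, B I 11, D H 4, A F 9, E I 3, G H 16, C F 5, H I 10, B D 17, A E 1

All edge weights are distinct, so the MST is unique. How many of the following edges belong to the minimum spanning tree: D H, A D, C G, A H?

Kruskal's algorithm — process edges by increasing weight (ties by edge label):
A E (1): add — endpoints in different components.
A D (2): add — endpoints in different components.
E I (3): add — endpoints in different components.
D H (4): add — endpoints in different components.
C F (5): add — endpoints in different components.
B H (6): add — endpoints in different components.
C E (7): add — endpoints in different components.
B F (8): skip — B and F already connected.
A F (9): skip — A and F already connected.
H I (10): skip — H and I already connected.
B I (11): skip — B and I already connected.
A B (12): skip — A and B already connected.
C G (13): add — endpoints in different components.
MST edge set: {A E, A D, E I, D H, C F, B H, C E, C G}.
Of the listed edges, {D H, A D, C G} are in the MST → 3.

3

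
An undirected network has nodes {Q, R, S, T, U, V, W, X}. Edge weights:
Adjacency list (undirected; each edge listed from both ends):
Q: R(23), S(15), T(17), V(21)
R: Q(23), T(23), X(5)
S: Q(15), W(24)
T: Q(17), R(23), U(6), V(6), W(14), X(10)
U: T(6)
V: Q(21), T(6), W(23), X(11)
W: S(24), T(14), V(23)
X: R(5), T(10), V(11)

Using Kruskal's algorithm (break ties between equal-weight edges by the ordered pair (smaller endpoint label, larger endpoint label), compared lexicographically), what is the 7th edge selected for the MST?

Q-T

Kruskal: consider edges lightest-first.
R—X (5): add — endpoints in different components.
T—U (6): add — endpoints in different components.
T—V (6): add — endpoints in different components.
T—X (10): add — endpoints in different components.
V—X (11): skip — V and X already connected.
T—W (14): add — endpoints in different components.
Q—S (15): add — endpoints in different components.
Q—T (17): add — endpoints in different components.
The 7th edge added is Q—T.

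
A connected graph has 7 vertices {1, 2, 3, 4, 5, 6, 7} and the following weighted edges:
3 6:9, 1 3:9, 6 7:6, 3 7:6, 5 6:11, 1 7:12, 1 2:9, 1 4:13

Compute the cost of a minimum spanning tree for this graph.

54

Kruskal's algorithm — process edges by increasing weight (ties by edge label):
3 7 (6): add — endpoints in different components.
6 7 (6): add — endpoints in different components.
1 2 (9): add — endpoints in different components.
1 3 (9): add — endpoints in different components.
3 6 (9): skip — 3 and 6 already connected.
5 6 (11): add — endpoints in different components.
1 7 (12): skip — 1 and 7 already connected.
1 4 (13): add — endpoints in different components.
MST edges: 3 7, 6 7, 1 2, 1 3, 5 6, 1 4; total weight 6+6+9+9+11+13 = 54.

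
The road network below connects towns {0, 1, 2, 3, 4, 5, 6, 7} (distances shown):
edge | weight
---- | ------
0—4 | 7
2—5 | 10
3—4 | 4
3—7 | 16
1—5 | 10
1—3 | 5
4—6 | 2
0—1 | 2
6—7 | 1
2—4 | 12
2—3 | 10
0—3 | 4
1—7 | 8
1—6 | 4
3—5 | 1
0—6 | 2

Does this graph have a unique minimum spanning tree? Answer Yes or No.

Kruskal's algorithm — process edges by increasing weight (ties by edge label):
3—5 (1): add — endpoints in different components.
6—7 (1): add — endpoints in different components.
0—1 (2): add — endpoints in different components.
0—6 (2): add — endpoints in different components.
4—6 (2): add — endpoints in different components.
0—3 (4): add — endpoints in different components.
1—6 (4): skip — 1 and 6 already connected.
3—4 (4): skip — 3 and 4 already connected.
1—3 (5): skip — 1 and 3 already connected.
0—4 (7): skip — 0 and 4 already connected.
1—7 (8): skip — 1 and 7 already connected.
1—5 (10): skip — 1 and 5 already connected.
2—3 (10): add — endpoints in different components.
Non-tree edge 3—4 has weight 4, equal to the heaviest edge on its tree cycle — swapping gives another MST of the same weight. Not unique.

No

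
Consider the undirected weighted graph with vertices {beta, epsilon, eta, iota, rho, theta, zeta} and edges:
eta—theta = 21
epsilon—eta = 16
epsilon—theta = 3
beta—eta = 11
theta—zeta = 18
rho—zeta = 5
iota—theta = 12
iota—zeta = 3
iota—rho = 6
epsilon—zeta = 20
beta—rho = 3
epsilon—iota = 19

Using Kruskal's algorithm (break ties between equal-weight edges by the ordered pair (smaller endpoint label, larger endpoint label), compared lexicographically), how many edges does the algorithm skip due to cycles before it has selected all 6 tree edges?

Sort edges by weight, then run Kruskal:
beta—rho (3): add — endpoints in different components.
epsilon—theta (3): add — endpoints in different components.
iota—zeta (3): add — endpoints in different components.
rho—zeta (5): add — endpoints in different components.
iota—rho (6): skip — rho and iota already connected.
beta—eta (11): add — endpoints in different components.
iota—theta (12): add — endpoints in different components.
Edges rejected before the tree was complete: 1.

1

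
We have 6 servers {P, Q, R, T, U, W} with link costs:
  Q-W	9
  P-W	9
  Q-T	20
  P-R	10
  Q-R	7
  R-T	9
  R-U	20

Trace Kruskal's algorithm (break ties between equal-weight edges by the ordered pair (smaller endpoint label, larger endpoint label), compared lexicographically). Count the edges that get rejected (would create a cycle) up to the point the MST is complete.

2

Kruskal's algorithm — process edges by increasing weight (ties by edge label):
Q-R (7): add. Components now {U} {Q,R} {P} {T} {W}
P-W (9): add. Components now {U} {Q,R} {P,W} {T}
Q-W (9): add. Components now {U} {P,Q,R,W} {T}
R-T (9): add. Components now {U} {P,Q,R,T,W}
P-R (10): skip — R and P already connected.
Q-T (20): skip — Q and T already connected.
R-U (20): add. Components now {P,Q,R,T,U,W}
Edges rejected before the tree was complete: 2.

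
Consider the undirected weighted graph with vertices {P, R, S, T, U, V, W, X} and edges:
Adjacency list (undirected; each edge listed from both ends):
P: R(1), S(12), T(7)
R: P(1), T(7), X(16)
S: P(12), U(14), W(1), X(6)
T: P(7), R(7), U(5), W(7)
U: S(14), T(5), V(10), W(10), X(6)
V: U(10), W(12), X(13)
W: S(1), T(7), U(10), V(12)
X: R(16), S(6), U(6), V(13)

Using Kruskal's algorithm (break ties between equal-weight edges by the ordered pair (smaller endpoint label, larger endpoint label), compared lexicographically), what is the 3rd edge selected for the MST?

T-U

Sort edges by weight, then run Kruskal:
P—R (1): add — endpoints in different components.
S—W (1): add — endpoints in different components.
T—U (5): add — endpoints in different components.
S—X (6): add — endpoints in different components.
U—X (6): add — endpoints in different components.
P—T (7): add — endpoints in different components.
R—T (7): skip — T and R already connected.
T—W (7): skip — T and W already connected.
U—V (10): add — endpoints in different components.
The 3rd edge added is T—U.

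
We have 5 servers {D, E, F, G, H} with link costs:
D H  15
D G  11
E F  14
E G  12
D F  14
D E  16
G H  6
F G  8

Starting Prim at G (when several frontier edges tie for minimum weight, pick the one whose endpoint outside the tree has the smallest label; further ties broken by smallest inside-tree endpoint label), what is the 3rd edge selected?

D-G

Prim's algorithm from G:
Step 1: cheapest edge leaving the tree is G H (6); add H.
Step 2: cheapest edge leaving the tree is F G (8); add F.
Step 3: cheapest edge leaving the tree is D G (11); add D.
Step 4: cheapest edge leaving the tree is E G (12); add E.
The 3rd edge added is D G.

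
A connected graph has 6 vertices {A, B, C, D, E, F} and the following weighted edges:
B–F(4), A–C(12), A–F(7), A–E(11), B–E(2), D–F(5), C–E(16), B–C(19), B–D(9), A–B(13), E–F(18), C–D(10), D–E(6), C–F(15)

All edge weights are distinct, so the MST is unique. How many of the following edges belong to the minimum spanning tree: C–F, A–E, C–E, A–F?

1

Kruskal: consider edges lightest-first.
B–E (2): add — endpoints in different components.
B–F (4): add — endpoints in different components.
D–F (5): add — endpoints in different components.
D–E (6): skip — D and E already connected.
A–F (7): add — endpoints in different components.
B–D (9): skip — B and D already connected.
C–D (10): add — endpoints in different components.
MST edge set: {B–E, B–F, D–F, A–F, C–D}.
Of the listed edges, {A–F} are in the MST → 1.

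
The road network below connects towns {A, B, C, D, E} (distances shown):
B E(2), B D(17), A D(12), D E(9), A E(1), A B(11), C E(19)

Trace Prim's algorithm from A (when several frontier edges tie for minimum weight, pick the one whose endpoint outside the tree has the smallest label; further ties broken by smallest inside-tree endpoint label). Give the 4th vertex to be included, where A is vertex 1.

Prim, starting at A.
Step 1: cheapest edge leaving the tree is A E (1); add E.
Step 2: cheapest edge leaving the tree is B E (2); add B.
Step 3: cheapest edge leaving the tree is D E (9); add D.
Step 4: cheapest edge leaving the tree is C E (19); add C.
Vertex order: A, E, B, D, C. The 4th vertex is D.

D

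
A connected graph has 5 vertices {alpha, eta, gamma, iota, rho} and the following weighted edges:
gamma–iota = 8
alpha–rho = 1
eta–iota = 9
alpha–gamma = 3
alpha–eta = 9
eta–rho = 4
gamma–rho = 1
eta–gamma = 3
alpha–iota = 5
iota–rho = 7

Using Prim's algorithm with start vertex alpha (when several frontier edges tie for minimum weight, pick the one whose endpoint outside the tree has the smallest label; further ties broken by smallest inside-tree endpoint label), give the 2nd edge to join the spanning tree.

gamma-rho

Prim, starting at alpha.
Step 1: frontier [alpha–rho 1, alpha–gamma 3, alpha–iota 5, alpha–eta 9] → take alpha–rho (1); add rho.
Step 2: frontier [alpha–gamma 3, alpha–iota 5, alpha–eta 9, gamma–rho 1, eta–rho 4, iota–rho 7] → take gamma–rho (1); add gamma.
Step 3: frontier [alpha–iota 5, alpha–eta 9, eta–gamma 3, gamma–iota 8, eta–rho 4, iota–rho 7] → take eta–gamma (3); add eta.
Step 4: frontier [alpha–iota 5, eta–iota 9, gamma–iota 8, iota–rho 7] → take alpha–iota (5); add iota.
The 2nd edge added is gamma–rho.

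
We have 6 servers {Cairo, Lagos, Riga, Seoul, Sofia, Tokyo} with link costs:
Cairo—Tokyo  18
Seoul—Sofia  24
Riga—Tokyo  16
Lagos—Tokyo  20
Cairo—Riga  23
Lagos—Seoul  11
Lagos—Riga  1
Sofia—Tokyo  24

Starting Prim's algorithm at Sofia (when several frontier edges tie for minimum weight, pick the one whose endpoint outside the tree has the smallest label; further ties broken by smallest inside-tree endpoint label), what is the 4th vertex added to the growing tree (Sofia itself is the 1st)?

Prim's algorithm from Sofia:
Step 1: frontier [Seoul—Sofia 24, Sofia—Tokyo 24] → take Seoul—Sofia (24); add Seoul.
Step 2: frontier [Lagos—Seoul 11, Sofia—Tokyo 24] → take Lagos—Seoul (11); add Lagos.
Step 3: frontier [Lagos—Riga 1, Lagos—Tokyo 20, Sofia—Tokyo 24] → take Lagos—Riga (1); add Riga.
Step 4: frontier [Lagos—Tokyo 20, Riga—Tokyo 16, Cairo—Riga 23, Sofia—Tokyo 24] → take Riga—Tokyo (16); add Tokyo.
Step 5: frontier [Cairo—Riga 23, Cairo—Tokyo 18] → take Cairo—Tokyo (18); add Cairo.
Vertex order: Sofia, Seoul, Lagos, Riga, Tokyo, Cairo. The 4th vertex is Riga.

Riga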